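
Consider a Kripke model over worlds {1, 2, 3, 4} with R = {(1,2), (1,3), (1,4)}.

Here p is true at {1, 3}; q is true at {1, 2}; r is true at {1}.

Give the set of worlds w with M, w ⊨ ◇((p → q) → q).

1: successors {2, 3, 4}; (p → q) → q there: 2:T, 3:T, 4:F. ✓
2: no successors, so ◇((p → q) → q) fails. ✗
3: no successors, so ◇((p → q) → q) fails. ✗
4: no successors, so ◇((p → q) → q) fails. ✗

{1}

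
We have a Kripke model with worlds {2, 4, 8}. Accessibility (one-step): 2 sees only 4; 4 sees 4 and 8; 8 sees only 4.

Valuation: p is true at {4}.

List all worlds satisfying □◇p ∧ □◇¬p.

{2, 8}

2: □◇p is T, □◇¬p is T. ✓
4: □◇p is T, □◇¬p is F. ✗
8: □◇p is T, □◇¬p is T. ✓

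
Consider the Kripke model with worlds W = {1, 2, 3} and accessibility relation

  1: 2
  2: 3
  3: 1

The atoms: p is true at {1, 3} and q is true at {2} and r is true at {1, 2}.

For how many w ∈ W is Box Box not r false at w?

2

1: successors {2}; Box not r there: 2:T. ✓
2: successors {3}; Box not r there: 3:F. ✗
3: successors {1}; Box not r there: 1:F. ✗
Satisfying worlds: {1}.
So Box Box not r fails at the other 2 worlds.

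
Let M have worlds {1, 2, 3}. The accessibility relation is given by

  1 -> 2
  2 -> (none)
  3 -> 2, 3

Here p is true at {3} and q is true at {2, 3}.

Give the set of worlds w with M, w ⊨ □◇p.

{2}

1: successors {2}; ◇p there: 2:F. ✗
2: no successors, so □◇p holds vacuously. ✓
3: successors {2, 3}; ◇p there: 2:F, 3:T. ✗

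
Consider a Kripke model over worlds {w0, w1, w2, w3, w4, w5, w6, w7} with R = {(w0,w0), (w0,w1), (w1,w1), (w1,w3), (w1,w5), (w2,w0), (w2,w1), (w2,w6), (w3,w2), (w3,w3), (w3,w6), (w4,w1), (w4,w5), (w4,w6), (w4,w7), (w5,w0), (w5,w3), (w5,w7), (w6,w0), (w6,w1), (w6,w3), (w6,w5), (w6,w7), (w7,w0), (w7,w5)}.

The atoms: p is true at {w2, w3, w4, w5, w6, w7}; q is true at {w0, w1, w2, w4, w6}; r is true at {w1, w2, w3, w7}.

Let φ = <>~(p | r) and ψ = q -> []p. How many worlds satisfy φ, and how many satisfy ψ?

5 and 3

For <>~(p | r):
w0: successors {w0, w1}; ~(p | r) there: w0:T, w1:F. ✓
w1: successors {w1, w3, w5}; ~(p | r) there: w1:F, w3:F, w5:F. ✗
w2: successors {w0, w1, w6}; ~(p | r) there: w0:T, w1:F, w6:F. ✓
w3: successors {w2, w3, w6}; ~(p | r) there: w2:F, w3:F, w6:F. ✗
w4: successors {w1, w5, w6, w7}; ~(p | r) there: w1:F, w5:F, w6:F, w7:F. ✗
w5: successors {w0, w3, w7}; ~(p | r) there: w0:T, w3:F, w7:F. ✓
w6: successors {w0, w1, w3, w5, w7}; ~(p | r) there: w0:T, w1:F, w3:F, w5:F, w7:F. ✓
w7: successors {w0, w5}; ~(p | r) there: w0:T, w5:F. ✓
— 5 worlds.
For q -> []p:
w0: q is T, []p is F. ✗
w1: q is T, []p is F. ✗
w2: q is T, []p is F. ✗
w3: q is F, []p is T. ✓
w4: q is T, []p is F. ✗
w5: q is F, []p is F. ✓
w6: q is T, []p is F. ✗
w7: q is F, []p is F. ✓
— 3 worlds.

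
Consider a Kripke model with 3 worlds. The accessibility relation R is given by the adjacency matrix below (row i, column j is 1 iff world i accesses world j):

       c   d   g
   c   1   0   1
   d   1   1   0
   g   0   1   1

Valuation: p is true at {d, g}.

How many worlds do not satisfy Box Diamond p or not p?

0

c: Box Diamond p is T, not p is T. ✓
d: Box Diamond p is T, not p is F. ✓
g: Box Diamond p is T, not p is F. ✓
Satisfying worlds: {c, d, g}.
So Box Diamond p or not p fails at the other 0 worlds.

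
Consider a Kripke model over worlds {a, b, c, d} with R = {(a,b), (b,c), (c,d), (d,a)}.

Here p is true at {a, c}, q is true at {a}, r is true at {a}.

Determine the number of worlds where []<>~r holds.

a: successors {b}; <>~r there: b:T. ✓
b: successors {c}; <>~r there: c:T. ✓
c: successors {d}; <>~r there: d:F. ✗
d: successors {a}; <>~r there: a:T. ✓
Satisfying worlds: {a, b, d}.

3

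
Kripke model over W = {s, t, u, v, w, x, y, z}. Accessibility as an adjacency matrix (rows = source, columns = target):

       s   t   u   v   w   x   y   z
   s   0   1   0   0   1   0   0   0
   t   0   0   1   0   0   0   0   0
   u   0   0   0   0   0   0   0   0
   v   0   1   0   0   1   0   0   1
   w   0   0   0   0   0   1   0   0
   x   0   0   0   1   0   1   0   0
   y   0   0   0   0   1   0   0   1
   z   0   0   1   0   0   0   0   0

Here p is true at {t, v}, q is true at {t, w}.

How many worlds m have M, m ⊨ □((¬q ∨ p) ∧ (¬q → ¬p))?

4

s: successors {t, w}; (¬q ∨ p) ∧ (¬q → ¬p) there: t:T, w:F. ✗
t: successors {u}; (¬q ∨ p) ∧ (¬q → ¬p) there: u:T. ✓
u: no successors, so □((¬q ∨ p) ∧ (¬q → ¬p)) holds vacuously. ✓
v: successors {t, w, z}; (¬q ∨ p) ∧ (¬q → ¬p) there: t:T, w:F, z:T. ✗
w: successors {x}; (¬q ∨ p) ∧ (¬q → ¬p) there: x:T. ✓
x: successors {v, x}; (¬q ∨ p) ∧ (¬q → ¬p) there: v:F, x:T. ✗
y: successors {w, z}; (¬q ∨ p) ∧ (¬q → ¬p) there: w:F, z:T. ✗
z: successors {u}; (¬q ∨ p) ∧ (¬q → ¬p) there: u:T. ✓
Satisfying worlds: {t, u, w, z}.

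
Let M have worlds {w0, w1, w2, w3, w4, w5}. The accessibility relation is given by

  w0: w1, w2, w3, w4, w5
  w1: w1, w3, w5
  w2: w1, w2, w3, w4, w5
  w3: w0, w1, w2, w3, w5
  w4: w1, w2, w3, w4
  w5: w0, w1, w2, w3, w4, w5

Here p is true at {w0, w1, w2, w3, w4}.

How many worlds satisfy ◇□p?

4

w0: successors {w1, w2, w3, w4, w5}; □p there: w1:F, w2:F, w3:F, w4:T, w5:F. ✓
w1: successors {w1, w3, w5}; □p there: w1:F, w3:F, w5:F. ✗
w2: successors {w1, w2, w3, w4, w5}; □p there: w1:F, w2:F, w3:F, w4:T, w5:F. ✓
w3: successors {w0, w1, w2, w3, w5}; □p there: w0:F, w1:F, w2:F, w3:F, w5:F. ✗
w4: successors {w1, w2, w3, w4}; □p there: w1:F, w2:F, w3:F, w4:T. ✓
w5: successors {w0, w1, w2, w3, w4, w5}; □p there: w0:F, w1:F, w2:F, w3:F, w4:T, w5:F. ✓
Satisfying worlds: {w0, w2, w4, w5}.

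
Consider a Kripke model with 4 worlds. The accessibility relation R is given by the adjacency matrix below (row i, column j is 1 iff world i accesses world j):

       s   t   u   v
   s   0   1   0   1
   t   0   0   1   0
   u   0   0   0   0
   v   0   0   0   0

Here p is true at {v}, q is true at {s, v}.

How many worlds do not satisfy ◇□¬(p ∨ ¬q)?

2

s: successors {t, v}; □¬(p ∨ ¬q) there: t:F, v:T. ✓
t: successors {u}; □¬(p ∨ ¬q) there: u:T. ✓
u: no successors, so ◇□¬(p ∨ ¬q) fails. ✗
v: no successors, so ◇□¬(p ∨ ¬q) fails. ✗
Satisfying worlds: {s, t}.
So ◇□¬(p ∨ ¬q) fails at the other 2 worlds.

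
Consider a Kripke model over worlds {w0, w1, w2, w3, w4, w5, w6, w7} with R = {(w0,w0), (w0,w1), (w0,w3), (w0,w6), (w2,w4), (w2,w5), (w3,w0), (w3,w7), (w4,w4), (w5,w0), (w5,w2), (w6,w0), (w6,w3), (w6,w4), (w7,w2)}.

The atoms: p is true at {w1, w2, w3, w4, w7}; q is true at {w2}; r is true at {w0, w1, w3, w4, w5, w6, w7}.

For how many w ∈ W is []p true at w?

3

w0: successors {w0, w1, w3, w6}; p there: w0:F, w1:T, w3:T, w6:F. ✗
w1: no successors, so []p holds vacuously. ✓
w2: successors {w4, w5}; p there: w4:T, w5:F. ✗
w3: successors {w0, w7}; p there: w0:F, w7:T. ✗
w4: successors {w4}; p there: w4:T. ✓
w5: successors {w0, w2}; p there: w0:F, w2:T. ✗
w6: successors {w0, w3, w4}; p there: w0:F, w3:T, w4:T. ✗
w7: successors {w2}; p there: w2:T. ✓
Satisfying worlds: {w1, w4, w7}.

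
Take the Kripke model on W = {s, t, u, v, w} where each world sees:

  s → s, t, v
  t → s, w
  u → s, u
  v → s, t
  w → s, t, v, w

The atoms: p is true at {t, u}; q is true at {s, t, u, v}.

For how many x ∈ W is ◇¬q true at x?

s: successors {s, t, v}; ¬q there: s:F, t:F, v:F. ✗
t: successors {s, w}; ¬q there: s:F, w:T. ✓
u: successors {s, u}; ¬q there: s:F, u:F. ✗
v: successors {s, t}; ¬q there: s:F, t:F. ✗
w: successors {s, t, v, w}; ¬q there: s:F, t:F, v:F, w:T. ✓
Satisfying worlds: {t, w}.

2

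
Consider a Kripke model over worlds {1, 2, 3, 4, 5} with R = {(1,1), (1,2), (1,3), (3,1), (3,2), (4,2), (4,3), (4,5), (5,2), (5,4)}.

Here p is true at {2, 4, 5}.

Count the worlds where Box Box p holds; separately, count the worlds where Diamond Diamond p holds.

For Box Box p:
1: successors {1, 2, 3}; Box p there: 1:F, 2:T, 3:F. ✗
2: no successors, so Box Box p holds vacuously. ✓
3: successors {1, 2}; Box p there: 1:F, 2:T. ✗
4: successors {2, 3, 5}; Box p there: 2:T, 3:F, 5:T. ✗
5: successors {2, 4}; Box p there: 2:T, 4:F. ✗
— 1 world.
For Diamond Diamond p:
1: successors {1, 2, 3}; Diamond p there: 1:T, 2:F, 3:T. ✓
2: no successors, so Diamond Diamond p fails. ✗
3: successors {1, 2}; Diamond p there: 1:T, 2:F. ✓
4: successors {2, 3, 5}; Diamond p there: 2:F, 3:T, 5:T. ✓
5: successors {2, 4}; Diamond p there: 2:F, 4:T. ✓
— 4 worlds.

1 and 4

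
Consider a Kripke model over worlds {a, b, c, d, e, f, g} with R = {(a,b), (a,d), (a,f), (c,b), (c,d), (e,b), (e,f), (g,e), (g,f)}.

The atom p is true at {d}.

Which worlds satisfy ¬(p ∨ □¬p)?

{a, c}

a: p ∨ □¬p is F. ✓
b: p ∨ □¬p is T. ✗
c: p ∨ □¬p is F. ✓
d: p ∨ □¬p is T. ✗
e: p ∨ □¬p is T. ✗
f: p ∨ □¬p is T. ✗
g: p ∨ □¬p is T. ✗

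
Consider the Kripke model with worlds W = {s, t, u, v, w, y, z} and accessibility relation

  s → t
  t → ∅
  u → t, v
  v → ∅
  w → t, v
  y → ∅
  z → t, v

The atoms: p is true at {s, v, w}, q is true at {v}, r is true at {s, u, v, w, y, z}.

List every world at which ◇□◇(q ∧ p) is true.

s: successors {t}; □◇(q ∧ p) there: t:T. ✓
t: no successors, so ◇□◇(q ∧ p) fails. ✗
u: successors {t, v}; □◇(q ∧ p) there: t:T, v:T. ✓
v: no successors, so ◇□◇(q ∧ p) fails. ✗
w: successors {t, v}; □◇(q ∧ p) there: t:T, v:T. ✓
y: no successors, so ◇□◇(q ∧ p) fails. ✗
z: successors {t, v}; □◇(q ∧ p) there: t:T, v:T. ✓

{s, u, w, z}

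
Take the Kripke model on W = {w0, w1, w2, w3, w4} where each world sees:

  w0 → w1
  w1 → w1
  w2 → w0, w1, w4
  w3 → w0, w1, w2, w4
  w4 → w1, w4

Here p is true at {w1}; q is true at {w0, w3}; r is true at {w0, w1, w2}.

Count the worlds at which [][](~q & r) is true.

2

w0: successors {w1}; [](~q & r) there: w1:T. ✓
w1: successors {w1}; [](~q & r) there: w1:T. ✓
w2: successors {w0, w1, w4}; [](~q & r) there: w0:T, w1:T, w4:F. ✗
w3: successors {w0, w1, w2, w4}; [](~q & r) there: w0:T, w1:T, w2:F, w4:F. ✗
w4: successors {w1, w4}; [](~q & r) there: w1:T, w4:F. ✗
Satisfying worlds: {w0, w1}.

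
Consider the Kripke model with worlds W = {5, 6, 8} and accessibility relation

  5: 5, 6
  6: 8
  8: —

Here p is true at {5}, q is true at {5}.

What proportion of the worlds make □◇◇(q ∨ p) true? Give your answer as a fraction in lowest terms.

5: successors {5, 6}; ◇◇(q ∨ p) there: 5:T, 6:F. ✗
6: successors {8}; ◇◇(q ∨ p) there: 8:F. ✗
8: no successors, so □◇◇(q ∨ p) holds vacuously. ✓
That's 1 of 3 worlds, so 1/3.

1/3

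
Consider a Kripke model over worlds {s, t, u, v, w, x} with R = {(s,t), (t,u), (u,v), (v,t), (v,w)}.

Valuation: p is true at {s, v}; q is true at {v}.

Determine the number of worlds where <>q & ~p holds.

s: <>q is F, ~p is F. ✗
t: <>q is F, ~p is T. ✗
u: <>q is T, ~p is T. ✓
v: <>q is F, ~p is F. ✗
w: <>q is F, ~p is T. ✗
x: <>q is F, ~p is T. ✗
Satisfying worlds: {u}.

1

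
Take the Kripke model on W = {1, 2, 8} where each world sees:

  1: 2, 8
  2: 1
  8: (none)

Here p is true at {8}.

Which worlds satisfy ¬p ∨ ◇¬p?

1: ¬p is T, ◇¬p is T. ✓
2: ¬p is T, ◇¬p is T. ✓
8: ¬p is F, ◇¬p is F. ✗

{1, 2}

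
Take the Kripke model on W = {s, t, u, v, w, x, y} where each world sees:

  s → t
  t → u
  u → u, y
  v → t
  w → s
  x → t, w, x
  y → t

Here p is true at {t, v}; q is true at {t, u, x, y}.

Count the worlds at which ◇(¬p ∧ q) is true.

s: successors {t}; ¬p ∧ q there: t:F. ✗
t: successors {u}; ¬p ∧ q there: u:T. ✓
u: successors {u, y}; ¬p ∧ q there: u:T, y:T. ✓
v: successors {t}; ¬p ∧ q there: t:F. ✗
w: successors {s}; ¬p ∧ q there: s:F. ✗
x: successors {t, w, x}; ¬p ∧ q there: t:F, w:F, x:T. ✓
y: successors {t}; ¬p ∧ q there: t:F. ✗
Satisfying worlds: {t, u, x}.

3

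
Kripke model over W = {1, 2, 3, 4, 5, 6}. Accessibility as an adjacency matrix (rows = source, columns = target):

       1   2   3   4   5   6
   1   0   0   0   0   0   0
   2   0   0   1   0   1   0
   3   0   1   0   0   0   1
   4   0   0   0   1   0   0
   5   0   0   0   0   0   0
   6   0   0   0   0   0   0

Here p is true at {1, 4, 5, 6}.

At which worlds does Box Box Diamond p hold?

1: no successors, so Box Box Diamond p holds vacuously. ✓
2: successors {3, 5}; Box Diamond p there: 3:F, 5:T. ✗
3: successors {2, 6}; Box Diamond p there: 2:F, 6:T. ✗
4: successors {4}; Box Diamond p there: 4:T. ✓
5: no successors, so Box Box Diamond p holds vacuously. ✓
6: no successors, so Box Box Diamond p holds vacuously. ✓

{1, 4, 5, 6}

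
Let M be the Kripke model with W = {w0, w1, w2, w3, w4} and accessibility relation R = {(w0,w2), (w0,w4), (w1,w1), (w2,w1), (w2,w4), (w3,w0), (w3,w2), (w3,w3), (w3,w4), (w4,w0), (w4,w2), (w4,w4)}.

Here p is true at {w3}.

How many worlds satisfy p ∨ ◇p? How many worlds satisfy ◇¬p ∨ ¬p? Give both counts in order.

For p ∨ ◇p:
w0: p is F, ◇p is F. ✗
w1: p is F, ◇p is F. ✗
w2: p is F, ◇p is F. ✗
w3: p is T, ◇p is T. ✓
w4: p is F, ◇p is F. ✗
— 1 world.
For ◇¬p ∨ ¬p:
w0: ◇¬p is T, ¬p is T. ✓
w1: ◇¬p is T, ¬p is T. ✓
w2: ◇¬p is T, ¬p is T. ✓
w3: ◇¬p is T, ¬p is F. ✓
w4: ◇¬p is T, ¬p is T. ✓
— 5 worlds.

1 and 5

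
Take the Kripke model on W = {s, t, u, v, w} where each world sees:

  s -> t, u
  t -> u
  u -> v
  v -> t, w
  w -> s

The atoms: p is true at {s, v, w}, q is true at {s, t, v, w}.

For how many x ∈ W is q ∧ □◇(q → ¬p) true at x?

s: q is T, □◇(q → ¬p) is F. ✗
t: q is T, □◇(q → ¬p) is F. ✗
u: q is F, □◇(q → ¬p) is T. ✗
v: q is T, □◇(q → ¬p) is F. ✗
w: q is T, □◇(q → ¬p) is T. ✓
Satisfying worlds: {w}.

1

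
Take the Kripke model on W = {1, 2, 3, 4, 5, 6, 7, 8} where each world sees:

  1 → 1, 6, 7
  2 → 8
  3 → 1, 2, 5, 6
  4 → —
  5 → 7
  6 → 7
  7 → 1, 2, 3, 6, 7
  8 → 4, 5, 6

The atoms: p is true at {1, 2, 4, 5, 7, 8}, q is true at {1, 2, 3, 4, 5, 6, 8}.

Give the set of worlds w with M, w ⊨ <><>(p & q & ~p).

1: successors {1, 6, 7}; <>(p & q & ~p) there: 1:F, 6:F, 7:F. ✗
2: successors {8}; <>(p & q & ~p) there: 8:F. ✗
3: successors {1, 2, 5, 6}; <>(p & q & ~p) there: 1:F, 2:F, 5:F, 6:F. ✗
4: no successors, so <><>(p & q & ~p) fails. ✗
5: successors {7}; <>(p & q & ~p) there: 7:F. ✗
6: successors {7}; <>(p & q & ~p) there: 7:F. ✗
7: successors {1, 2, 3, 6, 7}; <>(p & q & ~p) there: 1:F, 2:F, 3:F, 6:F, 7:F. ✗
8: successors {4, 5, 6}; <>(p & q & ~p) there: 4:F, 5:F, 6:F. ✗

∅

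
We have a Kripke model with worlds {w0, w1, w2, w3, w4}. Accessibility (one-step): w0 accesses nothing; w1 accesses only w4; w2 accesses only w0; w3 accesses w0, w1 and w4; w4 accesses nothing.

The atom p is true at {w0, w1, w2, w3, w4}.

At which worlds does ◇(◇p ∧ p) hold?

w0: no successors, so ◇(◇p ∧ p) fails. ✗
w1: successors {w4}; ◇p ∧ p there: w4:F. ✗
w2: successors {w0}; ◇p ∧ p there: w0:F. ✗
w3: successors {w0, w1, w4}; ◇p ∧ p there: w0:F, w1:T, w4:F. ✓
w4: no successors, so ◇(◇p ∧ p) fails. ✗

{w3}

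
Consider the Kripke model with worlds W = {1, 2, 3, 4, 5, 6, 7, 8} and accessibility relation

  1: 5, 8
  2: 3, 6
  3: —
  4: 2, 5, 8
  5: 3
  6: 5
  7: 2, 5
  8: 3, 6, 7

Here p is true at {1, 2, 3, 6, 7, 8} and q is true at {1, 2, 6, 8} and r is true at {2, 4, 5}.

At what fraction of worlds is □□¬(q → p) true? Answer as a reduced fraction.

1: successors {5, 8}; □¬(q → p) there: 5:F, 8:F. ✗
2: successors {3, 6}; □¬(q → p) there: 3:T, 6:F. ✗
3: no successors, so □□¬(q → p) holds vacuously. ✓
4: successors {2, 5, 8}; □¬(q → p) there: 2:F, 5:F, 8:F. ✗
5: successors {3}; □¬(q → p) there: 3:T. ✓
6: successors {5}; □¬(q → p) there: 5:F. ✗
7: successors {2, 5}; □¬(q → p) there: 2:F, 5:F. ✗
8: successors {3, 6, 7}; □¬(q → p) there: 3:T, 6:F, 7:F. ✗
That's 2 of 8 worlds, so 2/8 = 1/4.

1/4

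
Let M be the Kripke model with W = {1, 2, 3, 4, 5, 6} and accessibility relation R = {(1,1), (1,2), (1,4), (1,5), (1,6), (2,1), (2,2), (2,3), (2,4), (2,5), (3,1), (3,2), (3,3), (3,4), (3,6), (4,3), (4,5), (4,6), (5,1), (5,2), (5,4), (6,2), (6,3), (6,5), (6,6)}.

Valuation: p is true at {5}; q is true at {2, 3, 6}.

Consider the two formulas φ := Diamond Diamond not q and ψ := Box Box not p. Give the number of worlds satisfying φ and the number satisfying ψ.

For Diamond Diamond not q:
1: successors {1, 2, 4, 5, 6}; Diamond not q there: 1:T, 2:T, 4:T, 5:T, 6:T. ✓
2: successors {1, 2, 3, 4, 5}; Diamond not q there: 1:T, 2:T, 3:T, 4:T, 5:T. ✓
3: successors {1, 2, 3, 4, 6}; Diamond not q there: 1:T, 2:T, 3:T, 4:T, 6:T. ✓
4: successors {3, 5, 6}; Diamond not q there: 3:T, 5:T, 6:T. ✓
5: successors {1, 2, 4}; Diamond not q there: 1:T, 2:T, 4:T. ✓
6: successors {2, 3, 5, 6}; Diamond not q there: 2:T, 3:T, 5:T, 6:T. ✓
— 6 worlds.
For Box Box not p:
1: successors {1, 2, 4, 5, 6}; Box not p there: 1:F, 2:F, 4:F, 5:T, 6:F. ✗
2: successors {1, 2, 3, 4, 5}; Box not p there: 1:F, 2:F, 3:T, 4:F, 5:T. ✗
3: successors {1, 2, 3, 4, 6}; Box not p there: 1:F, 2:F, 3:T, 4:F, 6:F. ✗
4: successors {3, 5, 6}; Box not p there: 3:T, 5:T, 6:F. ✗
5: successors {1, 2, 4}; Box not p there: 1:F, 2:F, 4:F. ✗
6: successors {2, 3, 5, 6}; Box not p there: 2:F, 3:T, 5:T, 6:F. ✗
— 0 worlds.

6 and 0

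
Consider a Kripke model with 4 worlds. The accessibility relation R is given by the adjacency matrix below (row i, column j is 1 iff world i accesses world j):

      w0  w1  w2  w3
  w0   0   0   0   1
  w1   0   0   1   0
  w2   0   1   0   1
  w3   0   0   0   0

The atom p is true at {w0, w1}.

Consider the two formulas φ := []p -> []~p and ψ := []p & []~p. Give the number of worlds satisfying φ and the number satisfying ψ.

4 and 1

For []p -> []~p:
w0: []p is F, []~p is T. ✓
w1: []p is F, []~p is T. ✓
w2: []p is F, []~p is F. ✓
w3: []p is T, []~p is T. ✓
— 4 worlds.
For []p & []~p:
w0: []p is F, []~p is T. ✗
w1: []p is F, []~p is T. ✗
w2: []p is F, []~p is F. ✗
w3: []p is T, []~p is T. ✓
— 1 world.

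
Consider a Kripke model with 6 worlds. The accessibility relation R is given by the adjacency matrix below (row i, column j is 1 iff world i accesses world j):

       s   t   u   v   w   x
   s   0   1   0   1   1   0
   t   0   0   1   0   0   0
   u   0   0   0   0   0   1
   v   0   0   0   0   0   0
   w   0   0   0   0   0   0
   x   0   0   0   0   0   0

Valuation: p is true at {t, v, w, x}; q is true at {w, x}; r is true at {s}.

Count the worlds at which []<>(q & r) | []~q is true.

4

s: []<>(q & r) is F, []~q is F. ✗
t: []<>(q & r) is F, []~q is T. ✓
u: []<>(q & r) is F, []~q is F. ✗
v: []<>(q & r) is T, []~q is T. ✓
w: []<>(q & r) is T, []~q is T. ✓
x: []<>(q & r) is T, []~q is T. ✓
Satisfying worlds: {t, v, w, x}.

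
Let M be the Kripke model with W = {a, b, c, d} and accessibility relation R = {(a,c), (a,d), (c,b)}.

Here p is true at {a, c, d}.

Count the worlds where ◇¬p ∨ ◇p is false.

a: ◇¬p is F, ◇p is T. ✓
b: ◇¬p is F, ◇p is F. ✗
c: ◇¬p is T, ◇p is F. ✓
d: ◇¬p is F, ◇p is F. ✗
Satisfying worlds: {a, c}.
So ◇¬p ∨ ◇p fails at the other 2 worlds.

2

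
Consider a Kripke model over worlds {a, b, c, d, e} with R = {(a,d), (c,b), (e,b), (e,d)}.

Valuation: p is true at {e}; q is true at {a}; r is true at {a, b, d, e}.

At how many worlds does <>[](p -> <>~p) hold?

3

a: successors {d}; [](p -> <>~p) there: d:T. ✓
b: no successors, so <>[](p -> <>~p) fails. ✗
c: successors {b}; [](p -> <>~p) there: b:T. ✓
d: no successors, so <>[](p -> <>~p) fails. ✗
e: successors {b, d}; [](p -> <>~p) there: b:T, d:T. ✓
Satisfying worlds: {a, c, e}.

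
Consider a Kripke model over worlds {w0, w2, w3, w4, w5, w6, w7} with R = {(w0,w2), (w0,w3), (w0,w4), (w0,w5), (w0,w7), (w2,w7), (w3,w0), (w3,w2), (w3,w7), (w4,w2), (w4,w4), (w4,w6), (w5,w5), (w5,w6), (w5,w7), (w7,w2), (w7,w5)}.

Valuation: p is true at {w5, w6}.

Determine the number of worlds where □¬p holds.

w0: successors {w2, w3, w4, w5, w7}; ¬p there: w2:T, w3:T, w4:T, w5:F, w7:T. ✗
w2: successors {w7}; ¬p there: w7:T. ✓
w3: successors {w0, w2, w7}; ¬p there: w0:T, w2:T, w7:T. ✓
w4: successors {w2, w4, w6}; ¬p there: w2:T, w4:T, w6:F. ✗
w5: successors {w5, w6, w7}; ¬p there: w5:F, w6:F, w7:T. ✗
w6: no successors, so □¬p holds vacuously. ✓
w7: successors {w2, w5}; ¬p there: w2:T, w5:F. ✗
Satisfying worlds: {w2, w3, w6}.

3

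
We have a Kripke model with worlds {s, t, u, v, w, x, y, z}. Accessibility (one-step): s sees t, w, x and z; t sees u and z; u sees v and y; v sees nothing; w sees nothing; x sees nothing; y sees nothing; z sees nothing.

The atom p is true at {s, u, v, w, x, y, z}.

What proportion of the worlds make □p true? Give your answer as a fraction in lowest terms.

7/8

s: successors {t, w, x, z}; p there: t:F, w:T, x:T, z:T. ✗
t: successors {u, z}; p there: u:T, z:T. ✓
u: successors {v, y}; p there: v:T, y:T. ✓
v: no successors, so □p holds vacuously. ✓
w: no successors, so □p holds vacuously. ✓
x: no successors, so □p holds vacuously. ✓
y: no successors, so □p holds vacuously. ✓
z: no successors, so □p holds vacuously. ✓
That's 7 of 8 worlds, so 7/8.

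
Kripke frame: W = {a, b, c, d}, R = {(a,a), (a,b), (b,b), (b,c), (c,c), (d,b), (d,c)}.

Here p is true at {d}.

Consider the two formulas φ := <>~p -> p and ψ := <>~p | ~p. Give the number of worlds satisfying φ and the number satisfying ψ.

1 and 4

For <>~p -> p:
a: <>~p is T, p is F. ✗
b: <>~p is T, p is F. ✗
c: <>~p is T, p is F. ✗
d: <>~p is T, p is T. ✓
— 1 world.
For <>~p | ~p:
a: <>~p is T, ~p is T. ✓
b: <>~p is T, ~p is T. ✓
c: <>~p is T, ~p is T. ✓
d: <>~p is T, ~p is F. ✓
— 4 worlds.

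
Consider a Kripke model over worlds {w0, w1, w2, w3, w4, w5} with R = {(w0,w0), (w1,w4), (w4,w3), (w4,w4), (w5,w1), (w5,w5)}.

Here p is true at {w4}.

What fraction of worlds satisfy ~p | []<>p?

w0: ~p is T, []<>p is F. ✓
w1: ~p is T, []<>p is T. ✓
w2: ~p is T, []<>p is T. ✓
w3: ~p is T, []<>p is T. ✓
w4: ~p is F, []<>p is F. ✗
w5: ~p is T, []<>p is F. ✓
That's 5 of 6 worlds, so 5/6.

5/6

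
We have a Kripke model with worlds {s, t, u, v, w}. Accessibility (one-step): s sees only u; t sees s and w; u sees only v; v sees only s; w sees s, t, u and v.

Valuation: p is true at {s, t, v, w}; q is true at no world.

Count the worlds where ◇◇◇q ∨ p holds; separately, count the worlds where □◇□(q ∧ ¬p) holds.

For ◇◇◇q ∨ p:
s: ◇◇◇q is F, p is T. ✓
t: ◇◇◇q is F, p is T. ✓
u: ◇◇◇q is F, p is F. ✗
v: ◇◇◇q is F, p is T. ✓
w: ◇◇◇q is F, p is T. ✓
— 4 worlds.
For □◇□(q ∧ ¬p):
s: successors {u}; ◇□(q ∧ ¬p) there: u:F. ✗
t: successors {s, w}; ◇□(q ∧ ¬p) there: s:F, w:F. ✗
u: successors {v}; ◇□(q ∧ ¬p) there: v:F. ✗
v: successors {s}; ◇□(q ∧ ¬p) there: s:F. ✗
w: successors {s, t, u, v}; ◇□(q ∧ ¬p) there: s:F, t:F, u:F, v:F. ✗
— 0 worlds.

4 and 0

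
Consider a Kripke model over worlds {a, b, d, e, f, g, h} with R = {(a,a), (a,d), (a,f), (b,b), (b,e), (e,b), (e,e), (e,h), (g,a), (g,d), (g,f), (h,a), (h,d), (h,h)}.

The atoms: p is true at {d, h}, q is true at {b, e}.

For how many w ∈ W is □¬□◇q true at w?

2

a: successors {a, d, f}; ¬□◇q there: a:T, d:F, f:F. ✗
b: successors {b, e}; ¬□◇q there: b:F, e:T. ✗
d: no successors, so □¬□◇q holds vacuously. ✓
e: successors {b, e, h}; ¬□◇q there: b:F, e:T, h:T. ✗
f: no successors, so □¬□◇q holds vacuously. ✓
g: successors {a, d, f}; ¬□◇q there: a:T, d:F, f:F. ✗
h: successors {a, d, h}; ¬□◇q there: a:T, d:F, h:T. ✗
Satisfying worlds: {d, f}.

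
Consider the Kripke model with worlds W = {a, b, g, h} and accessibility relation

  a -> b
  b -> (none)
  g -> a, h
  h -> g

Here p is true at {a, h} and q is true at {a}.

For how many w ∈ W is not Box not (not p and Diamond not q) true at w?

1

a: Box not (not p and Diamond not q) is T. ✗
b: Box not (not p and Diamond not q) is T. ✗
g: Box not (not p and Diamond not q) is T. ✗
h: Box not (not p and Diamond not q) is F. ✓
Satisfying worlds: {h}.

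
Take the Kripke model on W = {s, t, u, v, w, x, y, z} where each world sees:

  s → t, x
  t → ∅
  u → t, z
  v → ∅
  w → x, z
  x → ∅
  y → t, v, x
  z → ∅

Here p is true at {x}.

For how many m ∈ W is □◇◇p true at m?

s: successors {t, x}; ◇◇p there: t:F, x:F. ✗
t: no successors, so □◇◇p holds vacuously. ✓
u: successors {t, z}; ◇◇p there: t:F, z:F. ✗
v: no successors, so □◇◇p holds vacuously. ✓
w: successors {x, z}; ◇◇p there: x:F, z:F. ✗
x: no successors, so □◇◇p holds vacuously. ✓
y: successors {t, v, x}; ◇◇p there: t:F, v:F, x:F. ✗
z: no successors, so □◇◇p holds vacuously. ✓
Satisfying worlds: {t, v, x, z}.

4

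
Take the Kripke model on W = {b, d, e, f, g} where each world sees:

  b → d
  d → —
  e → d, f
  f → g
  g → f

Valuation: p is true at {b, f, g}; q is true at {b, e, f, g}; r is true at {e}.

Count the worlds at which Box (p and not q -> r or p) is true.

b: successors {d}; p and not q -> r or p there: d:T. ✓
d: no successors, so Box (p and not q -> r or p) holds vacuously. ✓
e: successors {d, f}; p and not q -> r or p there: d:T, f:T. ✓
f: successors {g}; p and not q -> r or p there: g:T. ✓
g: successors {f}; p and not q -> r or p there: f:T. ✓
Satisfying worlds: {b, d, e, f, g}.

5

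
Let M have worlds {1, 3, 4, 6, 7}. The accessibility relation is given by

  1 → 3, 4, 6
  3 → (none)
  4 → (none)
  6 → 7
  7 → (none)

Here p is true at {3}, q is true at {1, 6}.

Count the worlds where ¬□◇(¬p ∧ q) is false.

1: □◇(¬p ∧ q) is F. ✓
3: □◇(¬p ∧ q) is T. ✗
4: □◇(¬p ∧ q) is T. ✗
6: □◇(¬p ∧ q) is F. ✓
7: □◇(¬p ∧ q) is T. ✗
Satisfying worlds: {1, 6}.
So ¬□◇(¬p ∧ q) fails at the other 3 worlds.

3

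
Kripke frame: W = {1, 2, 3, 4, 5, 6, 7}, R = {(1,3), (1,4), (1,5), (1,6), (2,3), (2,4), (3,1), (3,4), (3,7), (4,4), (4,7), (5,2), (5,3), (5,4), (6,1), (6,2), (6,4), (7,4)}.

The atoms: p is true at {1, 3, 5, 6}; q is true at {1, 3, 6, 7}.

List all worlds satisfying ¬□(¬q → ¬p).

{1}

1: □(¬q → ¬p) is F. ✓
2: □(¬q → ¬p) is T. ✗
3: □(¬q → ¬p) is T. ✗
4: □(¬q → ¬p) is T. ✗
5: □(¬q → ¬p) is T. ✗
6: □(¬q → ¬p) is T. ✗
7: □(¬q → ¬p) is T. ✗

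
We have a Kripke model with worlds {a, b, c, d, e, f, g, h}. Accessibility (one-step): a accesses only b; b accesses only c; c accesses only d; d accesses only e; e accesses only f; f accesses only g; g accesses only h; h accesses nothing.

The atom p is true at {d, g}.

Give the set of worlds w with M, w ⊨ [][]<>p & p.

a: [][]<>p is T, p is F. ✗
b: [][]<>p is F, p is F. ✗
c: [][]<>p is F, p is F. ✗
d: [][]<>p is T, p is T. ✓
e: [][]<>p is F, p is F. ✗
f: [][]<>p is F, p is F. ✗
g: [][]<>p is T, p is T. ✓
h: [][]<>p is T, p is F. ✗

{d, g}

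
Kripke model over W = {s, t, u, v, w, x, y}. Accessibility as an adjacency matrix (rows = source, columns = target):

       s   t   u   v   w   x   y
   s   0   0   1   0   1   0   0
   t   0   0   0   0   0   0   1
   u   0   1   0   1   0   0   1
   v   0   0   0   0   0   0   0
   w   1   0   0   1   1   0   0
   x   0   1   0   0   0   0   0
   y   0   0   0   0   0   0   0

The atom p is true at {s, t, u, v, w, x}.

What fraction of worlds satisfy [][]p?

s: successors {u, w}; []p there: u:F, w:T. ✗
t: successors {y}; []p there: y:T. ✓
u: successors {t, v, y}; []p there: t:F, v:T, y:T. ✗
v: no successors, so [][]p holds vacuously. ✓
w: successors {s, v, w}; []p there: s:T, v:T, w:T. ✓
x: successors {t}; []p there: t:F. ✗
y: no successors, so [][]p holds vacuously. ✓
That's 4 of 7 worlds, so 4/7.

4/7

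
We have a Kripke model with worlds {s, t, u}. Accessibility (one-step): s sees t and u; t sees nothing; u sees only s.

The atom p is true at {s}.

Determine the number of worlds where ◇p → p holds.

s: ◇p is F, p is T. ✓
t: ◇p is F, p is F. ✓
u: ◇p is T, p is F. ✗
Satisfying worlds: {s, t}.

2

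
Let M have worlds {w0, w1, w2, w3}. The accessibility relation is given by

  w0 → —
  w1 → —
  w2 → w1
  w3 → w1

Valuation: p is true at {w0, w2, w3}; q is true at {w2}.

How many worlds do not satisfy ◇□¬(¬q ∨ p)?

2

w0: no successors, so ◇□¬(¬q ∨ p) fails. ✗
w1: no successors, so ◇□¬(¬q ∨ p) fails. ✗
w2: successors {w1}; □¬(¬q ∨ p) there: w1:T. ✓
w3: successors {w1}; □¬(¬q ∨ p) there: w1:T. ✓
Satisfying worlds: {w2, w3}.
So ◇□¬(¬q ∨ p) fails at the other 2 worlds.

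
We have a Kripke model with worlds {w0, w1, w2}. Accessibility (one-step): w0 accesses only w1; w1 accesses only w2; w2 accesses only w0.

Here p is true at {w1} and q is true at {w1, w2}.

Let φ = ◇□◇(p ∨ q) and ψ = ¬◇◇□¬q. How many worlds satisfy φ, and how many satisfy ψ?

For ◇□◇(p ∨ q):
w0: successors {w1}; □◇(p ∨ q) there: w1:F. ✗
w1: successors {w2}; □◇(p ∨ q) there: w2:T. ✓
w2: successors {w0}; □◇(p ∨ q) there: w0:T. ✓
— 2 worlds.
For ¬◇◇□¬q:
w0: ◇◇□¬q is T. ✗
w1: ◇◇□¬q is F. ✓
w2: ◇◇□¬q is F. ✓
— 2 worlds.

2 and 2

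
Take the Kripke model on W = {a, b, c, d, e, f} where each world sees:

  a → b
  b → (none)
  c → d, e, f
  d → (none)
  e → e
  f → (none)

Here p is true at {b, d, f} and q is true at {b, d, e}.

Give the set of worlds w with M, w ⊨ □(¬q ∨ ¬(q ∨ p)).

a: successors {b}; ¬q ∨ ¬(q ∨ p) there: b:F. ✗
b: no successors, so □(¬q ∨ ¬(q ∨ p)) holds vacuously. ✓
c: successors {d, e, f}; ¬q ∨ ¬(q ∨ p) there: d:F, e:F, f:T. ✗
d: no successors, so □(¬q ∨ ¬(q ∨ p)) holds vacuously. ✓
e: successors {e}; ¬q ∨ ¬(q ∨ p) there: e:F. ✗
f: no successors, so □(¬q ∨ ¬(q ∨ p)) holds vacuously. ✓

{b, d, f}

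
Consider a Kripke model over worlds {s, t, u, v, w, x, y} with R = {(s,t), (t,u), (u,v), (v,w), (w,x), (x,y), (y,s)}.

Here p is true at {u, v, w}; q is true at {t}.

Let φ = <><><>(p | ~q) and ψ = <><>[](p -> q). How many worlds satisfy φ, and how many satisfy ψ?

6 and 4

For <><><>(p | ~q):
s: successors {t}; <><>(p | ~q) there: t:T. ✓
t: successors {u}; <><>(p | ~q) there: u:T. ✓
u: successors {v}; <><>(p | ~q) there: v:T. ✓
v: successors {w}; <><>(p | ~q) there: w:T. ✓
w: successors {x}; <><>(p | ~q) there: x:T. ✓
x: successors {y}; <><>(p | ~q) there: y:F. ✗
y: successors {s}; <><>(p | ~q) there: s:T. ✓
— 6 worlds.
For <><>[](p -> q):
s: successors {t}; <>[](p -> q) there: t:F. ✗
t: successors {u}; <>[](p -> q) there: u:F. ✗
u: successors {v}; <>[](p -> q) there: v:T. ✓
v: successors {w}; <>[](p -> q) there: w:T. ✓
w: successors {x}; <>[](p -> q) there: x:T. ✓
x: successors {y}; <>[](p -> q) there: y:T. ✓
y: successors {s}; <>[](p -> q) there: s:F. ✗
— 4 worlds.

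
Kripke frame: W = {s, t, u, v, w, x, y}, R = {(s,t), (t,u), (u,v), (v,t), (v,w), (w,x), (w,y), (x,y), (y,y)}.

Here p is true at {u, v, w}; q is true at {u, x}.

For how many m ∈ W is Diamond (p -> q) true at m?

s: successors {t}; p -> q there: t:T. ✓
t: successors {u}; p -> q there: u:T. ✓
u: successors {v}; p -> q there: v:F. ✗
v: successors {t, w}; p -> q there: t:T, w:F. ✓
w: successors {x, y}; p -> q there: x:T, y:T. ✓
x: successors {y}; p -> q there: y:T. ✓
y: successors {y}; p -> q there: y:T. ✓
Satisfying worlds: {s, t, v, w, x, y}.

6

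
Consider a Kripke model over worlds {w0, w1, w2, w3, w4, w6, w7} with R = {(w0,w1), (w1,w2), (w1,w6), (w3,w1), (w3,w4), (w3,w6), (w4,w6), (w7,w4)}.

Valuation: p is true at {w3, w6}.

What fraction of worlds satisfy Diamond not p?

4/7

w0: successors {w1}; not p there: w1:T. ✓
w1: successors {w2, w6}; not p there: w2:T, w6:F. ✓
w2: no successors, so Diamond not p fails. ✗
w3: successors {w1, w4, w6}; not p there: w1:T, w4:T, w6:F. ✓
w4: successors {w6}; not p there: w6:F. ✗
w6: no successors, so Diamond not p fails. ✗
w7: successors {w4}; not p there: w4:T. ✓
That's 4 of 7 worlds, so 4/7.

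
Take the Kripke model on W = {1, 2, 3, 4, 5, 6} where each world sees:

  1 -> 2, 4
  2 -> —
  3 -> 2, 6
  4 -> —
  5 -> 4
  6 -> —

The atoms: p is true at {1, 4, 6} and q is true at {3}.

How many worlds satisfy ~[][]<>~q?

1: [][]<>~q is T. ✗
2: [][]<>~q is T. ✗
3: [][]<>~q is T. ✗
4: [][]<>~q is T. ✗
5: [][]<>~q is T. ✗
6: [][]<>~q is T. ✗
Satisfying worlds: ∅.

0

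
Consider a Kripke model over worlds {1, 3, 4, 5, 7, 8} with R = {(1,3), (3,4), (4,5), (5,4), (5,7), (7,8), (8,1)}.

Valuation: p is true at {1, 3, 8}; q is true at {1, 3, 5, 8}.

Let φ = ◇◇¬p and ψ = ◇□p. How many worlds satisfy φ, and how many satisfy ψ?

For ◇◇¬p:
1: successors {3}; ◇¬p there: 3:T. ✓
3: successors {4}; ◇¬p there: 4:T. ✓
4: successors {5}; ◇¬p there: 5:T. ✓
5: successors {4, 7}; ◇¬p there: 4:T, 7:F. ✓
7: successors {8}; ◇¬p there: 8:F. ✗
8: successors {1}; ◇¬p there: 1:F. ✗
— 4 worlds.
For ◇□p:
1: successors {3}; □p there: 3:F. ✗
3: successors {4}; □p there: 4:F. ✗
4: successors {5}; □p there: 5:F. ✗
5: successors {4, 7}; □p there: 4:F, 7:T. ✓
7: successors {8}; □p there: 8:T. ✓
8: successors {1}; □p there: 1:T. ✓
— 3 worlds.

4 and 3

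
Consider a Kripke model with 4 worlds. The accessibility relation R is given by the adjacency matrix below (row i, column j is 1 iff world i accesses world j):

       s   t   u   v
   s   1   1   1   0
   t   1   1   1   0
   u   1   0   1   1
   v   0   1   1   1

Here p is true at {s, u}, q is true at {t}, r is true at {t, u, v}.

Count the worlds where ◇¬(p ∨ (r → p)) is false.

0

s: successors {s, t, u}; ¬(p ∨ (r → p)) there: s:F, t:T, u:F. ✓
t: successors {s, t, u}; ¬(p ∨ (r → p)) there: s:F, t:T, u:F. ✓
u: successors {s, u, v}; ¬(p ∨ (r → p)) there: s:F, u:F, v:T. ✓
v: successors {t, u, v}; ¬(p ∨ (r → p)) there: t:T, u:F, v:T. ✓
Satisfying worlds: {s, t, u, v}.
So ◇¬(p ∨ (r → p)) fails at the other 0 worlds.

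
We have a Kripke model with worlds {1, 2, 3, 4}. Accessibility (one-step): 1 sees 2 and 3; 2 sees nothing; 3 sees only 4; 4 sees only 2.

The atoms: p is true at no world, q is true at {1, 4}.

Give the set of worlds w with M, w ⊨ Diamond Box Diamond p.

{1, 4}

1: successors {2, 3}; Box Diamond p there: 2:T, 3:F. ✓
2: no successors, so Diamond Box Diamond p fails. ✗
3: successors {4}; Box Diamond p there: 4:F. ✗
4: successors {2}; Box Diamond p there: 2:T. ✓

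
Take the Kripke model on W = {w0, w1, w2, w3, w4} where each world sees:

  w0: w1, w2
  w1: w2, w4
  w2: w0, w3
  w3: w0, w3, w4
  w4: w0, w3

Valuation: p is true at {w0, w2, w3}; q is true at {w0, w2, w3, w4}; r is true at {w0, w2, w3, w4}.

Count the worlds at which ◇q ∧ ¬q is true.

1

w0: ◇q is T, ¬q is F. ✗
w1: ◇q is T, ¬q is T. ✓
w2: ◇q is T, ¬q is F. ✗
w3: ◇q is T, ¬q is F. ✗
w4: ◇q is T, ¬q is F. ✗
Satisfying worlds: {w1}.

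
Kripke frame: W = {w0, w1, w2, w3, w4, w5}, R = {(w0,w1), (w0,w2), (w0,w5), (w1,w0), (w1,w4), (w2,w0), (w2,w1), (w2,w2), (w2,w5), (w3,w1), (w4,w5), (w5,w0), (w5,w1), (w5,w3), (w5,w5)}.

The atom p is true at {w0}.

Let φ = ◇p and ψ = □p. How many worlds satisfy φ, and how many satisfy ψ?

For ◇p:
w0: successors {w1, w2, w5}; p there: w1:F, w2:F, w5:F. ✗
w1: successors {w0, w4}; p there: w0:T, w4:F. ✓
w2: successors {w0, w1, w2, w5}; p there: w0:T, w1:F, w2:F, w5:F. ✓
w3: successors {w1}; p there: w1:F. ✗
w4: successors {w5}; p there: w5:F. ✗
w5: successors {w0, w1, w3, w5}; p there: w0:T, w1:F, w3:F, w5:F. ✓
— 3 worlds.
For □p:
w0: successors {w1, w2, w5}; p there: w1:F, w2:F, w5:F. ✗
w1: successors {w0, w4}; p there: w0:T, w4:F. ✗
w2: successors {w0, w1, w2, w5}; p there: w0:T, w1:F, w2:F, w5:F. ✗
w3: successors {w1}; p there: w1:F. ✗
w4: successors {w5}; p there: w5:F. ✗
w5: successors {w0, w1, w3, w5}; p there: w0:T, w1:F, w3:F, w5:F. ✗
— 0 worlds.

3 and 0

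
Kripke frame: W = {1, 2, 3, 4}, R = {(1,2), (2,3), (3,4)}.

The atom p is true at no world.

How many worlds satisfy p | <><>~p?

2

1: p is F, <><>~p is T. ✓
2: p is F, <><>~p is T. ✓
3: p is F, <><>~p is F. ✗
4: p is F, <><>~p is F. ✗
Satisfying worlds: {1, 2}.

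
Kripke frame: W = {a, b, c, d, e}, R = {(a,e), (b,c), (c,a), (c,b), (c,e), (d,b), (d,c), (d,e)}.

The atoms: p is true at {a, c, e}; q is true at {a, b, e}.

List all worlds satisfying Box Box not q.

{a, e}

a: successors {e}; Box not q there: e:T. ✓
b: successors {c}; Box not q there: c:F. ✗
c: successors {a, b, e}; Box not q there: a:F, b:T, e:T. ✗
d: successors {b, c, e}; Box not q there: b:T, c:F, e:T. ✗
e: no successors, so Box Box not q holds vacuously. ✓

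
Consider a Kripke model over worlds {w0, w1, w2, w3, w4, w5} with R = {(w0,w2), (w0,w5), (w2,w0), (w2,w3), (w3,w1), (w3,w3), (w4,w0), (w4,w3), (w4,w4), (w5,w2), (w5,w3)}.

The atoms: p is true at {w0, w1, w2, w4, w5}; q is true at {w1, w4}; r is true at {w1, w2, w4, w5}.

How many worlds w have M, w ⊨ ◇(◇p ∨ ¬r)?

w0: successors {w2, w5}; ◇p ∨ ¬r there: w2:T, w5:T. ✓
w1: no successors, so ◇(◇p ∨ ¬r) fails. ✗
w2: successors {w0, w3}; ◇p ∨ ¬r there: w0:T, w3:T. ✓
w3: successors {w1, w3}; ◇p ∨ ¬r there: w1:F, w3:T. ✓
w4: successors {w0, w3, w4}; ◇p ∨ ¬r there: w0:T, w3:T, w4:T. ✓
w5: successors {w2, w3}; ◇p ∨ ¬r there: w2:T, w3:T. ✓
Satisfying worlds: {w0, w2, w3, w4, w5}.

5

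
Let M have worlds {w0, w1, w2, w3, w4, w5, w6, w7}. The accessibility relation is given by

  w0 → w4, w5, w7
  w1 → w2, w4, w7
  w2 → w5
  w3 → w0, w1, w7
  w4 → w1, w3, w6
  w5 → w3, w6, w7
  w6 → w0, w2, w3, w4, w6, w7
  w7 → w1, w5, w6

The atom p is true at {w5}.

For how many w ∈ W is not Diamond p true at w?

w0: Diamond p is T. ✗
w1: Diamond p is F. ✓
w2: Diamond p is T. ✗
w3: Diamond p is F. ✓
w4: Diamond p is F. ✓
w5: Diamond p is F. ✓
w6: Diamond p is F. ✓
w7: Diamond p is T. ✗
Satisfying worlds: {w1, w3, w4, w5, w6}.

5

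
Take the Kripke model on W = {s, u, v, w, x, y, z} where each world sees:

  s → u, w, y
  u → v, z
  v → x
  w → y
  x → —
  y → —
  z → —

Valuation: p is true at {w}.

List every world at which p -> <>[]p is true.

s: p is F, <>[]p is T. ✓
u: p is F, <>[]p is T. ✓
v: p is F, <>[]p is T. ✓
w: p is T, <>[]p is T. ✓
x: p is F, <>[]p is F. ✓
y: p is F, <>[]p is F. ✓
z: p is F, <>[]p is F. ✓

{s, u, v, w, x, y, z}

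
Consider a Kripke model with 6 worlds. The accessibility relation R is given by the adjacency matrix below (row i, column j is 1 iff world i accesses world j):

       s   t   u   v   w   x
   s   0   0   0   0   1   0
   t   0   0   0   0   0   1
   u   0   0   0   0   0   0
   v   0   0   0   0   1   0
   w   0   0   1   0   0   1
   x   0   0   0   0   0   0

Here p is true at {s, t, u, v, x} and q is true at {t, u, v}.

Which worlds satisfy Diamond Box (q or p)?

s: successors {w}; Box (q or p) there: w:T. ✓
t: successors {x}; Box (q or p) there: x:T. ✓
u: no successors, so Diamond Box (q or p) fails. ✗
v: successors {w}; Box (q or p) there: w:T. ✓
w: successors {u, x}; Box (q or p) there: u:T, x:T. ✓
x: no successors, so Diamond Box (q or p) fails. ✗

{s, t, v, w}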